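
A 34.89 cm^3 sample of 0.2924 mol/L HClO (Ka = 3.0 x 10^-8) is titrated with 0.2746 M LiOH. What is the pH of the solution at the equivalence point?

10.34

n(HClO) = 0.2924 x 0.03489 = 0.01020 mol; V(LiOH) at equivalence = 0.01020/0.2746 = 0.03715 L.
At equivalence all the acid is converted to ClO-; total volume = 0.03489 + 0.03715 = 0.07204 L, so [ClO-] = 0.01020/0.07204 = 0.1416 M.
Kb = Kw/Ka = 1.0e-14 / 3.0 x 10^-8 = 3.33e-7.
[OH^-] = sqrt(Kb x [ClO-]) = sqrt(3.33e-7 x 0.1416) = 0.000217 M.
pOH = 3.66, so pH = 14.00 - 3.66 = 10.34.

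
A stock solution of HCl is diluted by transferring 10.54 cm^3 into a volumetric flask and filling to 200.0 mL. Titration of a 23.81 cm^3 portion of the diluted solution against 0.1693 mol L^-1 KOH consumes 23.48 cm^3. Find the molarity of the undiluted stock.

n(KOH) = 0.1693 x 0.02348 = 0.003975 mol.
n(HCl) in the aliquot = 0.003975 mol.
[diluted HCl] = 0.003975 / 0.02381 = 0.1670 M.
Dilution factor = 200.0/10.54 = 18.98, so [stock] = 0.1670 x 18.98 = 3.17 M.

3.17 M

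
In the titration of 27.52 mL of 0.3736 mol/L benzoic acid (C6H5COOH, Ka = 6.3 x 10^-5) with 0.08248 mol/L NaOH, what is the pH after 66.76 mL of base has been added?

4.26

Initial n(C6H5COOH) = 0.3736 x 0.02752 = 0.01028 mol.
n(NaOH) added = 0.08248 x 0.06676 = 0.005506 mol, converting that many moles of C6H5COOH to C6H5COO-.
Remaining n(C6H5COOH) = 0.004775 mol; n(C6H5COO-) = 0.005506 mol.
By Henderson-Hasselbalch, pH = pKa + log([A^-]/[HA]) = 4.20 + log(0.005506/0.004775) = 4.20 + (+0.06) = 4.26.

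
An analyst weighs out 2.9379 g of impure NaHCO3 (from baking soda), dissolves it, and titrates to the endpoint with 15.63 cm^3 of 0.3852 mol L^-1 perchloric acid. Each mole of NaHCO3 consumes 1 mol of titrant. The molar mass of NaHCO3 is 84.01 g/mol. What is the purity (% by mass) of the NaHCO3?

17.2%

n(HClO4) = 0.3852 x 0.01563 = 0.006021 mol.
n(NaHCO3) = 0.006021 / 1 = 0.006021 mol.
mass of NaHCO3 = 0.006021 x 84.01 = 0.5058 g.
% purity = 0.5058 / 2.9379 x 100 = 17.2%.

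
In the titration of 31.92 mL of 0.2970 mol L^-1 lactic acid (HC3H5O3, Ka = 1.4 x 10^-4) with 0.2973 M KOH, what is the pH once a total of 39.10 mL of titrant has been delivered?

n(acid) = 0.2970 x 0.03192 = 0.009480 mol; n(KOH) added = 0.2973 x 0.03910 = 0.01162 mol.
Base is in excess by 0.01162 - 0.009480 = 0.002144 mol in a total volume of 0.07102 L.
[OH^-] = 0.002144/0.07102 = 0.03019 M, so pOH = 1.52 and pH = 14.00 - 1.52 = 12.48.

12.48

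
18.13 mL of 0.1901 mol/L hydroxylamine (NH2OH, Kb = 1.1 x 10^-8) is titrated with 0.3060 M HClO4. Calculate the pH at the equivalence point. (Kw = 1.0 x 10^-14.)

n(NH2OH) = 0.1901 x 0.01813 = 0.003447 mol; V(HClO4) at equivalence = 0.003447/0.3060 = 0.01126 L.
At equivalence the base is fully converted to NH3OH+; total volume = 0.02939 L, so [NH3OH+] = 0.003447/0.02939 = 0.1173 M.
Ka(NH3OH+) = Kw/Kb = 1.0e-14 / 1.1 x 10^-8 = 9.09e-7.
[H^+] = sqrt(Ka x [NH3OH+]) = sqrt(9.09e-7 x 0.1173) = 0.000326 M.
pH = -log(0.000326) = 3.49.

3.49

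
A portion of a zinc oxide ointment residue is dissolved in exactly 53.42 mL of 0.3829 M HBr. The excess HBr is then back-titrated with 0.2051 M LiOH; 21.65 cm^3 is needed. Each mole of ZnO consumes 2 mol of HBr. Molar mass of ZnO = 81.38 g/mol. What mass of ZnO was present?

Total n(HBr) added = 0.3829 x 0.05342 = 0.02045 mol.
n(LiOH) used = 0.2051 x 0.02165 = 0.004440 mol, which equals the excess n(HBr).
So n(HBr) consumed by the sample = 0.02045 - 0.004440 = 0.01601 mol.
n(ZnO) = 0.01601 / 2 = 0.008007 mol.
mass = 0.008007 mol x 81.38 g/mol = 0.652 g.

0.652 g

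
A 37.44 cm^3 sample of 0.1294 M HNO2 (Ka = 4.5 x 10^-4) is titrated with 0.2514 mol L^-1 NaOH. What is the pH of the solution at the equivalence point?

n(HNO2) = 0.1294 x 0.03744 = 0.004845 mol; V(NaOH) at equivalence = 0.004845/0.2514 = 0.01927 L.
At equivalence all the acid is converted to NO2-; total volume = 0.03744 + 0.01927 = 0.05671 L, so [NO2-] = 0.004845/0.05671 = 0.08543 M.
Kb = Kw/Ka = 1.0e-14 / 4.5 x 10^-4 = 2.22e-11.
[OH^-] = sqrt(Kb x [NO2-]) = sqrt(2.22e-11 x 0.08543) = 1.38e-6 M.
pOH = 5.86, so pH = 14.00 - 5.86 = 8.14.

8.14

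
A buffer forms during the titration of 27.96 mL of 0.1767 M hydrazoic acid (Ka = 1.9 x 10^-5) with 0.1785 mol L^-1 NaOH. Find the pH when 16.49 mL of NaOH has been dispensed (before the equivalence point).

4.89

Initial n(HN3) = 0.1767 x 0.02796 = 0.004941 mol.
n(NaOH) added = 0.1785 x 0.01649 = 0.002943 mol, converting that many moles of HN3 to N3-.
Remaining n(HN3) = 0.001997 mol; n(N3-) = 0.002943 mol.
By Henderson-Hasselbalch, pH = pKa + log([A^-]/[HA]) = 4.72 + log(0.002943/0.001997) = 4.72 + (+0.17) = 4.89.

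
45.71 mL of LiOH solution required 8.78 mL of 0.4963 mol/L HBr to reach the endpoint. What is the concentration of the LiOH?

n(HBr) delivered = 0.4963 x 0.008780 = 0.004358 mol.
For a 1:1 reaction, n(LiOH) = 0.004358 mol.
[LiOH] = 0.004358 mol / 0.04571 L = 0.0953 M.

0.0953 M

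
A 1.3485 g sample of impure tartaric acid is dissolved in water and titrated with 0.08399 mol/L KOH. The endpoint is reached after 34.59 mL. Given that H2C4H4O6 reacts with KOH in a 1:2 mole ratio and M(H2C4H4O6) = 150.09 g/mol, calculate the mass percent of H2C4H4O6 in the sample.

n(KOH) = 0.08399 x 0.03459 = 0.002905 mol.
n(H2C4H4O6) = 0.002905 / 2 = 0.001453 mol.
mass of H2C4H4O6 = 0.001453 x 150.09 = 0.2180 g.
% purity = 0.2180 / 1.3485 x 100 = 16.2%.

16.2%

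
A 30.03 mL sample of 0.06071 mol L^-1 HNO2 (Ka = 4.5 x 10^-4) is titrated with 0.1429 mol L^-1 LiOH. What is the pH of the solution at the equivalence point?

n(HNO2) = 0.06071 x 0.03003 = 0.001823 mol; V(LiOH) at equivalence = 0.001823/0.1429 = 0.01276 L.
At equivalence all the acid is converted to NO2-; total volume = 0.03003 + 0.01276 = 0.04279 L, so [NO2-] = 0.001823/0.04279 = 0.04261 M.
Kb = Kw/Ka = 1.0e-14 / 4.5 x 10^-4 = 2.22e-11.
[OH^-] = sqrt(Kb x [NO2-]) = sqrt(2.22e-11 x 0.04261) = 9.73e-7 M.
pOH = 6.01, so pH = 14.00 - 6.01 = 7.99.

7.99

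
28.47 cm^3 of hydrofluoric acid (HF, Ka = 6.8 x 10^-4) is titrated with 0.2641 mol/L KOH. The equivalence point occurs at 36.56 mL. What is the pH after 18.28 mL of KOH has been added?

18.28 mL is exactly half the equivalence volume (36.56/2), i.e. the half-equivalence point.
There, n(HA) = n(A^-), so pH = pKa = -log(6.8 x 10^-4) = 3.17.

3.17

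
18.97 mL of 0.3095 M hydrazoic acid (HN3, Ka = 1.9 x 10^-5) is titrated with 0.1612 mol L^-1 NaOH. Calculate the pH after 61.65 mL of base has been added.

n(acid) = 0.3095 x 0.01897 = 0.005871 mol; n(NaOH) added = 0.1612 x 0.06165 = 0.009938 mol.
Base is in excess by 0.009938 - 0.005871 = 0.004067 mol in a total volume of 0.08062 L.
[OH^-] = 0.004067/0.08062 = 0.05044 M, so pOH = 1.30 and pH = 14.00 - 1.30 = 12.70.

12.70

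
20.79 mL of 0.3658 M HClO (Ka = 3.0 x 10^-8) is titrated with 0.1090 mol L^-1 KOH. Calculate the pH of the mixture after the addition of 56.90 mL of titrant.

Initial n(HClO) = 0.3658 x 0.02079 = 0.007605 mol.
n(KOH) added = 0.1090 x 0.05690 = 0.006202 mol, converting that many moles of HClO to ClO-.
Remaining n(HClO) = 0.001403 mol; n(ClO-) = 0.006202 mol.
By Henderson-Hasselbalch, pH = pKa + log([A^-]/[HA]) = 7.52 + log(0.006202/0.001403) = 7.52 + (+0.65) = 8.17.

8.17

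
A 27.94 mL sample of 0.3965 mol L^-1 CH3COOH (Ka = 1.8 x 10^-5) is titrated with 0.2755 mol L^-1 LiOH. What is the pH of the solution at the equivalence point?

n(CH3COOH) = 0.3965 x 0.02794 = 0.01108 mol; V(LiOH) at equivalence = 0.01108/0.2755 = 0.04021 L.
At equivalence all the acid is converted to CH3COO-; total volume = 0.02794 + 0.04021 = 0.06815 L, so [CH3COO-] = 0.01108/0.06815 = 0.1626 M.
Kb = Kw/Ka = 1.0e-14 / 1.8 x 10^-5 = 5.56e-10.
[OH^-] = sqrt(Kb x [CH3COO-]) = sqrt(5.56e-10 x 0.1626) = 9.50e-6 M.
pOH = 5.02, so pH = 14.00 - 5.02 = 8.98.

8.98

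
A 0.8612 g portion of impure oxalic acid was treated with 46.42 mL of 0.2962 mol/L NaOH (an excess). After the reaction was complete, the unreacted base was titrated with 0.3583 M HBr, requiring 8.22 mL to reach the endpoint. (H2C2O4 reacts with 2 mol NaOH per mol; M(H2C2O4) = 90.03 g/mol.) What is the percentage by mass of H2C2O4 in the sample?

Total n(NaOH) added = 0.2962 x 0.04642 = 0.01375 mol.
n(HBr) used = 0.3583 x 0.008220 = 0.002945 mol, which equals the excess n(NaOH).
So n(NaOH) consumed by the sample = 0.01375 - 0.002945 = 0.01080 mol.
n(H2C2O4) = 0.01080 / 2 = 0.005402 mol.
mass H2C2O4 = 0.005402 x 90.03 = 0.4864 g, so %H2C2O4 = 0.4864/0.8612 x 100 = 56.5%.

56.5%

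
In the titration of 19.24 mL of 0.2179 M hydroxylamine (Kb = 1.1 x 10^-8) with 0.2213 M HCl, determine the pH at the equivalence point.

n(NH2OH) = 0.2179 x 0.01924 = 0.004192 mol; V(HCl) at equivalence = 0.004192/0.2213 = 0.01894 L.
At equivalence the base is fully converted to NH3OH+; total volume = 0.03818 L, so [NH3OH+] = 0.004192/0.03818 = 0.1098 M.
Ka(NH3OH+) = Kw/Kb = 1.0e-14 / 1.1 x 10^-8 = 9.09e-7.
[H^+] = sqrt(Ka x [NH3OH+]) = sqrt(9.09e-7 x 0.1098) = 0.000316 M.
pH = -log(0.000316) = 3.50.

3.50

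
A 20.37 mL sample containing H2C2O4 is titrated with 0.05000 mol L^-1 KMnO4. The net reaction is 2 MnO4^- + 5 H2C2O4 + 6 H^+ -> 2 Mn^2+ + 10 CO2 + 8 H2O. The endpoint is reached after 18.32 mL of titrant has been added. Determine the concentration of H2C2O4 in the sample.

n(KMnO4) = 0.05000 x 0.01832 = 0.0009160 mol.
From the balanced equation, 2 mol KMnO4 reacts with 5 mol H2C2O4, so n(H2C2O4) = 0.0009160 x 5/2 = 0.002290 mol.
[H2C2O4] = 0.002290 / 0.02037 L = 0.112 M.

0.112 M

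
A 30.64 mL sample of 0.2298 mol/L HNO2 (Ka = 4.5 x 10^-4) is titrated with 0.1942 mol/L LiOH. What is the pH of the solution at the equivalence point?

n(HNO2) = 0.2298 x 0.03064 = 0.007041 mol; V(LiOH) at equivalence = 0.007041/0.1942 = 0.03626 L.
At equivalence all the acid is converted to NO2-; total volume = 0.03064 + 0.03626 = 0.06690 L, so [NO2-] = 0.007041/0.06690 = 0.1053 M.
Kb = Kw/Ka = 1.0e-14 / 4.5 x 10^-4 = 2.22e-11.
[OH^-] = sqrt(Kb x [NO2-]) = sqrt(2.22e-11 x 0.1053) = 1.53e-6 M.
pOH = 5.82, so pH = 14.00 - 5.82 = 8.18.

8.18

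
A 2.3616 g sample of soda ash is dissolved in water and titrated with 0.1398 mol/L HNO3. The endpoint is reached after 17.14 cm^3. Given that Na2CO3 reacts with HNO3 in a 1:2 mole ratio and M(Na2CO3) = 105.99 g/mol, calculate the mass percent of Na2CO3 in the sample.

n(HNO3) = 0.1398 x 0.01714 = 0.002396 mol.
n(Na2CO3) = 0.002396 / 2 = 0.001198 mol.
mass of Na2CO3 = 0.001198 x 105.99 = 0.1270 g.
% purity = 0.1270 / 2.3616 x 100 = 5.38%.

5.38%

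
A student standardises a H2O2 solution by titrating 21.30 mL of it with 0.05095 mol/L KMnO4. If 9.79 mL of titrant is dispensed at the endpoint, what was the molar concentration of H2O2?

n(KMnO4) = 0.05095 x 0.009790 = 0.0004988 mol.
From the balanced equation, 2 mol KMnO4 reacts with 5 mol H2O2, so n(H2O2) = 0.0004988 x 5/2 = 0.001247 mol.
[H2O2] = 0.001247 / 0.02130 L = 0.0585 M.

0.0585 M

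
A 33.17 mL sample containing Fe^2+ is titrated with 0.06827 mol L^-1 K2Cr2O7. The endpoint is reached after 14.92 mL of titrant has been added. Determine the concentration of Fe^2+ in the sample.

0.184 M

n(K2Cr2O7) = 0.06827 x 0.01492 = 0.001019 mol.
From the balanced equation, 1 mol K2Cr2O7 reacts with 6 mol Fe^2+, so n(Fe^2+) = 0.001019 x 6/1 = 0.006112 mol.
[Fe^2+] = 0.006112 / 0.03317 L = 0.184 M.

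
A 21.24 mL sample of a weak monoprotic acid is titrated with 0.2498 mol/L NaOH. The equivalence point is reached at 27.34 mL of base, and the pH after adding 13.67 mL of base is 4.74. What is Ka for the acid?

1.8 x 10^-5

13.67 mL is half of the equivalence volume, so this is the half-equivalence point where [HA] = [A^-].
At half-equivalence pH = pKa, so pKa = 4.74.
Ka = 10^(-4.74) = 1.8 x 10^-5.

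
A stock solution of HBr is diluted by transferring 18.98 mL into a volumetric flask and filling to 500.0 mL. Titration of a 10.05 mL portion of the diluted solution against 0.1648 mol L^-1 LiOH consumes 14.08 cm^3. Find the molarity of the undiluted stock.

6.08 M

n(LiOH) = 0.1648 x 0.01408 = 0.002320 mol.
n(HBr) in the aliquot = 0.002320 mol.
[diluted HBr] = 0.002320 / 0.01005 = 0.2309 M.
Dilution factor = 500.0/18.98 = 26.34, so [stock] = 0.2309 x 26.34 = 6.08 M.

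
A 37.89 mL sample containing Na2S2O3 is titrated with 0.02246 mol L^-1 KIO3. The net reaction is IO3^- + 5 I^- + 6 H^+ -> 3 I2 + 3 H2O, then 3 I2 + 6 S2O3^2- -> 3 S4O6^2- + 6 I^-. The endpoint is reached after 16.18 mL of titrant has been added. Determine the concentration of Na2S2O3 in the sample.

0.0575 M

n(KIO3) = 0.02246 x 0.01618 = 0.0003634 mol.
From the balanced equation, 1 mol KIO3 reacts with 6 mol Na2S2O3, so n(Na2S2O3) = 0.0003634 x 6/1 = 0.002180 mol.
[Na2S2O3] = 0.002180 / 0.03789 L = 0.0575 M.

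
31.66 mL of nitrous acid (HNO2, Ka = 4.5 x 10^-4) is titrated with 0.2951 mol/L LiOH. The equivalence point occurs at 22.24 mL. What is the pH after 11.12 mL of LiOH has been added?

3.35

11.12 mL is exactly half the equivalence volume (22.24/2), i.e. the half-equivalence point.
There, n(HA) = n(A^-), so pH = pKa = -log(4.5 x 10^-4) = 3.35.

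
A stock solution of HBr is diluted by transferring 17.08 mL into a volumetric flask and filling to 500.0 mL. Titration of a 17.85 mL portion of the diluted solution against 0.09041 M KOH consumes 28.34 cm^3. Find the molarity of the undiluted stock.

n(KOH) = 0.09041 x 0.02834 = 0.002562 mol.
n(HBr) in the aliquot = 0.002562 mol.
[diluted HBr] = 0.002562 / 0.01785 = 0.1435 M.
Dilution factor = 500.0/17.08 = 29.27, so [stock] = 0.1435 x 29.27 = 4.20 M.

4.20 M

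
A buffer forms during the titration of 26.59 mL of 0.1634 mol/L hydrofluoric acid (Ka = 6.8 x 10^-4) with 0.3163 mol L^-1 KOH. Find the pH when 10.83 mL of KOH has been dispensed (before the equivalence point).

Initial n(HF) = 0.1634 x 0.02659 = 0.004345 mol.
n(KOH) added = 0.3163 x 0.01083 = 0.003426 mol, converting that many moles of HF to F-.
Remaining n(HF) = 0.0009193 mol; n(F-) = 0.003426 mol.
By Henderson-Hasselbalch, pH = pKa + log([A^-]/[HA]) = 3.17 + log(0.003426/0.0009193) = 3.17 + (+0.57) = 3.74.

3.74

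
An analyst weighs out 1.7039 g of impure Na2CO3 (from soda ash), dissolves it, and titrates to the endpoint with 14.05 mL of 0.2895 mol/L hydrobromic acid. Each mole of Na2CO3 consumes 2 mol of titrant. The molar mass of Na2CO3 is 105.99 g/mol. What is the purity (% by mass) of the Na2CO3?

12.7%

n(HBr) = 0.2895 x 0.01405 = 0.004067 mol.
n(Na2CO3) = 0.004067 / 2 = 0.002034 mol.
mass of Na2CO3 = 0.002034 x 105.99 = 0.2156 g.
% purity = 0.2156 / 1.7039 x 100 = 12.7%.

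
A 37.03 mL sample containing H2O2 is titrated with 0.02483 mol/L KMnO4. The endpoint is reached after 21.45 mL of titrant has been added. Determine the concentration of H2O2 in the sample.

0.0360 M

n(KMnO4) = 0.02483 x 0.02145 = 0.0005326 mol.
From the balanced equation, 2 mol KMnO4 reacts with 5 mol H2O2, so n(H2O2) = 0.0005326 x 5/2 = 0.001332 mol.
[H2O2] = 0.001332 / 0.03703 L = 0.0360 M.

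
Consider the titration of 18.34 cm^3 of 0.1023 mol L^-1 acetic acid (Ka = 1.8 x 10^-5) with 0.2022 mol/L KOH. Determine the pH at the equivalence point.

8.79

n(CH3COOH) = 0.1023 x 0.01834 = 0.001876 mol; V(KOH) at equivalence = 0.001876/0.2022 = 0.009279 L.
At equivalence all the acid is converted to CH3COO-; total volume = 0.01834 + 0.009279 = 0.02762 L, so [CH3COO-] = 0.001876/0.02762 = 0.06793 M.
Kb = Kw/Ka = 1.0e-14 / 1.8 x 10^-5 = 5.56e-10.
[OH^-] = sqrt(Kb x [CH3COO-]) = sqrt(5.56e-10 x 0.06793) = 6.14e-6 M.
pOH = 5.21, so pH = 14.00 - 5.21 = 8.79.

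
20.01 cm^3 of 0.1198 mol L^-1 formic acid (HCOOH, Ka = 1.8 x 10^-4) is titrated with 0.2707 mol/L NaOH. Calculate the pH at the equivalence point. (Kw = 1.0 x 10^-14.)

n(HCOOH) = 0.1198 x 0.02001 = 0.002397 mol; V(NaOH) at equivalence = 0.002397/0.2707 = 0.008856 L.
At equivalence all the acid is converted to HCOO-; total volume = 0.02001 + 0.008856 = 0.02887 L, so [HCOO-] = 0.002397/0.02887 = 0.08305 M.
Kb = Kw/Ka = 1.0e-14 / 1.8 x 10^-4 = 5.56e-11.
[OH^-] = sqrt(Kb x [HCOO-]) = sqrt(5.56e-11 x 0.08305) = 2.15e-6 M.
pOH = 5.67, so pH = 14.00 - 5.67 = 8.33.

8.33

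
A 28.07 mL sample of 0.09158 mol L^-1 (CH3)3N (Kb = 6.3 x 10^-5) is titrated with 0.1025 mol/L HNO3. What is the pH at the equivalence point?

n((CH3)3N) = 0.09158 x 0.02807 = 0.002571 mol; V(HNO3) at equivalence = 0.002571/0.1025 = 0.02508 L.
At equivalence the base is fully converted to (CH3)3NH+; total volume = 0.05315 L, so [(CH3)3NH+] = 0.002571/0.05315 = 0.04837 M.
Ka((CH3)3NH+) = Kw/Kb = 1.0e-14 / 6.3 x 10^-5 = 1.59e-10.
[H^+] = sqrt(Ka x [(CH3)3NH+]) = sqrt(1.59e-10 x 0.04837) = 2.77e-6 M.
pH = -log(2.77e-6) = 5.56.

5.56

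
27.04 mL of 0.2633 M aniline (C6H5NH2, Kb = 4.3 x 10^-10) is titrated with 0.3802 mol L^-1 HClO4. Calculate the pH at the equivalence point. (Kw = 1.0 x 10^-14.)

2.72

n(C6H5NH2) = 0.2633 x 0.02704 = 0.007120 mol; V(HClO4) at equivalence = 0.007120/0.3802 = 0.01873 L.
At equivalence the base is fully converted to C6H5NH3+; total volume = 0.04577 L, so [C6H5NH3+] = 0.007120/0.04577 = 0.1556 M.
Ka(C6H5NH3+) = Kw/Kb = 1.0e-14 / 4.3 x 10^-10 = 2.33e-5.
[H^+] = sqrt(Ka x [C6H5NH3+]) = sqrt(2.33e-5 x 0.1556) = 0.00190 M.
pH = -log(0.00190) = 2.72.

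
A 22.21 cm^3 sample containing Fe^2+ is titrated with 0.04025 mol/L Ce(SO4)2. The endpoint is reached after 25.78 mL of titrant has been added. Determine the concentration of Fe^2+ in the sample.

0.0467 M

n(Ce(SO4)2) = 0.04025 x 0.02578 = 0.001038 mol.
From the balanced equation, 1 mol Ce(SO4)2 reacts with 1 mol Fe^2+, so n(Fe^2+) = 0.001038 x 1/1 = 0.001038 mol.
[Fe^2+] = 0.001038 / 0.02221 L = 0.0467 M.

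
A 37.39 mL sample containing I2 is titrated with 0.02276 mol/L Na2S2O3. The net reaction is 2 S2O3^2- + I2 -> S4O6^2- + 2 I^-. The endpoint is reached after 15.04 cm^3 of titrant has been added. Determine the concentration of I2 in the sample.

0.00458 M

n(Na2S2O3) = 0.02276 x 0.01504 = 0.0003423 mol.
From the balanced equation, 2 mol Na2S2O3 reacts with 1 mol I2, so n(I2) = 0.0003423 x 1/2 = 0.0001712 mol.
[I2] = 0.0001712 / 0.03739 L = 0.00458 M.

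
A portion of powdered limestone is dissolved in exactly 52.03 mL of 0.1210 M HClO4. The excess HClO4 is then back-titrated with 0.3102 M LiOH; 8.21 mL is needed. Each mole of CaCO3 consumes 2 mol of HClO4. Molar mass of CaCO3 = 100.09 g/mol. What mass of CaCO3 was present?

0.188 g

Total n(HClO4) added = 0.1210 x 0.05203 = 0.006296 mol.
n(LiOH) used = 0.3102 x 0.008210 = 0.002547 mol, which equals the excess n(HClO4).
So n(HClO4) consumed by the sample = 0.006296 - 0.002547 = 0.003749 mol.
n(CaCO3) = 0.003749 / 2 = 0.001874 mol.
mass = 0.001874 mol x 100.09 g/mol = 0.188 g.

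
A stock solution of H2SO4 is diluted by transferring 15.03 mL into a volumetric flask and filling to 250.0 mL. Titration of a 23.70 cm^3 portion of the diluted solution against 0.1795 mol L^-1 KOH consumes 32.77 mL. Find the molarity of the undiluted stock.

n(KOH) = 0.1795 x 0.03277 = 0.005882 mol.
n(H2SO4) in the aliquot = 0.005882 x 1/2 = 0.002941 mol.
[diluted H2SO4] = 0.002941 / 0.02370 = 0.1241 M.
Dilution factor = 250.0/15.03 = 16.63, so [stock] = 0.1241 x 16.63 = 2.06 M.

2.06 M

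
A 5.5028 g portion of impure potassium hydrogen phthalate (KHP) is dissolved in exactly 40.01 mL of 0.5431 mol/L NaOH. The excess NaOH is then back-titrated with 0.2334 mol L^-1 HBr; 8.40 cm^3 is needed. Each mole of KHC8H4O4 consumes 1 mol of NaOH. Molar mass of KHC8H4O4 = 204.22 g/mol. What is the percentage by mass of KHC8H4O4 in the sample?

Total n(NaOH) added = 0.5431 x 0.04001 = 0.02173 mol.
n(HBr) used = 0.2334 x 0.008400 = 0.001961 mol, which equals the excess n(NaOH).
So n(NaOH) consumed by the sample = 0.02173 - 0.001961 = 0.01977 mol.
n(KHC8H4O4) = 0.01977 / 1 = 0.01977 mol.
mass KHC8H4O4 = 0.01977 x 204.22 = 4.037 g, so %KHC8H4O4 = 4.037/5.5028 x 100 = 73.4%.

73.4%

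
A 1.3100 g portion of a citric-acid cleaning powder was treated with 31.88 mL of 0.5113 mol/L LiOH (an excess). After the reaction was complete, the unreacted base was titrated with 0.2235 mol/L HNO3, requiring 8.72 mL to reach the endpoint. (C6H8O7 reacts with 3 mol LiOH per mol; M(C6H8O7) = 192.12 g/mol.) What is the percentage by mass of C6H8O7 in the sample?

70.2%

Total n(LiOH) added = 0.5113 x 0.03188 = 0.01630 mol.
n(HNO3) used = 0.2235 x 0.008720 = 0.001949 mol, which equals the excess n(LiOH).
So n(LiOH) consumed by the sample = 0.01630 - 0.001949 = 0.01435 mol.
n(C6H8O7) = 0.01435 / 3 = 0.004784 mol.
mass C6H8O7 = 0.004784 x 192.12 = 0.9191 g, so %C6H8O7 = 0.9191/1.3100 x 100 = 70.2%.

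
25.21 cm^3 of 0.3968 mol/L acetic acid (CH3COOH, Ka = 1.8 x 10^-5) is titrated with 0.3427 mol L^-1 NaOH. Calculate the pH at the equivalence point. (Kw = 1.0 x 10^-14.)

9.00

n(CH3COOH) = 0.3968 x 0.02521 = 0.01000 mol; V(NaOH) at equivalence = 0.01000/0.3427 = 0.02919 L.
At equivalence all the acid is converted to CH3COO-; total volume = 0.02521 + 0.02919 = 0.05440 L, so [CH3COO-] = 0.01000/0.05440 = 0.1839 M.
Kb = Kw/Ka = 1.0e-14 / 1.8 x 10^-5 = 5.56e-10.
[OH^-] = sqrt(Kb x [CH3COO-]) = sqrt(5.56e-10 x 0.1839) = 1.01e-5 M.
pOH = 5.00, so pH = 14.00 - 5.00 = 9.00.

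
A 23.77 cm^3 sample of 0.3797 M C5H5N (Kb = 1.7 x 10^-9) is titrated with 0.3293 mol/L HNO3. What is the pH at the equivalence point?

n(C5H5N) = 0.3797 x 0.02377 = 0.009025 mol; V(HNO3) at equivalence = 0.009025/0.3293 = 0.02741 L.
At equivalence the base is fully converted to C5H5NH+; total volume = 0.05118 L, so [C5H5NH+] = 0.009025/0.05118 = 0.1764 M.
Ka(C5H5NH+) = Kw/Kb = 1.0e-14 / 1.7 x 10^-9 = 5.88e-6.
[H^+] = sqrt(Ka x [C5H5NH+]) = sqrt(5.88e-6 x 0.1764) = 0.00102 M.
pH = -log(0.00102) = 2.99.

2.99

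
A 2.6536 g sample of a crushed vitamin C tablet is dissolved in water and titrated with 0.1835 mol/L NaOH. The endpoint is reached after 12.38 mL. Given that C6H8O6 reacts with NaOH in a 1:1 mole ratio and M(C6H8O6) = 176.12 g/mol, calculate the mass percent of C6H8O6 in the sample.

n(NaOH) = 0.1835 x 0.01238 = 0.002272 mol.
n(C6H8O6) = 0.002272 / 1 = 0.002272 mol.
mass of C6H8O6 = 0.002272 x 176.12 = 0.4001 g.
% purity = 0.4001 / 2.6536 x 100 = 15.1%.

15.1%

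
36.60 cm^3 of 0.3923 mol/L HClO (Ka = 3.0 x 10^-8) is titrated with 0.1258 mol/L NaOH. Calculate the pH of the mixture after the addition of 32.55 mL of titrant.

Initial n(HClO) = 0.3923 x 0.03660 = 0.01436 mol.
n(NaOH) added = 0.1258 x 0.03255 = 0.004095 mol, converting that many moles of HClO to ClO-.
Remaining n(HClO) = 0.01026 mol; n(ClO-) = 0.004095 mol.
By Henderson-Hasselbalch, pH = pKa + log([A^-]/[HA]) = 7.52 + log(0.004095/0.01026) = 7.52 + (-0.40) = 7.12.

7.12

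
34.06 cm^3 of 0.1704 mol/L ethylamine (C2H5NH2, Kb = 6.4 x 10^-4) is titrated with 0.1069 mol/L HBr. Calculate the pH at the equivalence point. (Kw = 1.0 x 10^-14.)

n(C2H5NH2) = 0.1704 x 0.03406 = 0.005804 mol; V(HBr) at equivalence = 0.005804/0.1069 = 0.05429 L.
At equivalence the base is fully converted to C2H5NH3+; total volume = 0.08835 L, so [C2H5NH3+] = 0.005804/0.08835 = 0.06569 M.
Ka(C2H5NH3+) = Kw/Kb = 1.0e-14 / 6.4 x 10^-4 = 1.56e-11.
[H^+] = sqrt(Ka x [C2H5NH3+]) = sqrt(1.56e-11 x 0.06569) = 1.01e-6 M.
pH = -log(1.01e-6) = 5.99.

5.99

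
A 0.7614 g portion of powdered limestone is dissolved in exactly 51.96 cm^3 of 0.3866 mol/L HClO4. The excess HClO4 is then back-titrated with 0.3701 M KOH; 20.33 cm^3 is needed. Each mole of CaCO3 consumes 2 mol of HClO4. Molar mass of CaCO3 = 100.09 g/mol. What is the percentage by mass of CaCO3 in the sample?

Total n(HClO4) added = 0.3866 x 0.05196 = 0.02009 mol.
n(KOH) used = 0.3701 x 0.02033 = 0.007524 mol, which equals the excess n(HClO4).
So n(HClO4) consumed by the sample = 0.02009 - 0.007524 = 0.01256 mol.
n(CaCO3) = 0.01256 / 2 = 0.006282 mol.
mass CaCO3 = 0.006282 x 100.09 = 0.6287 g, so %CaCO3 = 0.6287/0.7614 x 100 = 82.6%.

82.6%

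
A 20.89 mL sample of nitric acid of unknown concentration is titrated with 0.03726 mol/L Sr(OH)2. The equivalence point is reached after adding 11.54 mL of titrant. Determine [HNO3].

n(Sr(OH)2) delivered = 0.03726 x 0.01154 = 0.0004300 mol.
The reaction is 2 HNO3 + 1 Sr(OH)2, so n(HNO3) = 0.0004300 x 2/1 = 0.0008600 mol.
[HNO3] = 0.0008600 mol / 0.02089 L = 0.0412 M.

0.0412 M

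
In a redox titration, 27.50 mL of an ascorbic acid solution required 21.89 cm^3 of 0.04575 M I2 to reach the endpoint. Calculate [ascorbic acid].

0.0364 M

n(I2) = 0.04575 x 0.02189 = 0.001001 mol.
From the balanced equation, 1 mol I2 reacts with 1 mol ascorbic acid, so n(ascorbic acid) = 0.001001 x 1/1 = 0.001001 mol.
[ascorbic acid] = 0.001001 / 0.02750 L = 0.0364 M.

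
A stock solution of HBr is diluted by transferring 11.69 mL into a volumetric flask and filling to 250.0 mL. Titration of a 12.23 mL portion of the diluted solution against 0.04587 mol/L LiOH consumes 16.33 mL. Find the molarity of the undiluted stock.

n(LiOH) = 0.04587 x 0.01633 = 0.0007491 mol.
n(HBr) in the aliquot = 0.0007491 mol.
[diluted HBr] = 0.0007491 / 0.01223 = 0.06125 M.
Dilution factor = 250.0/11.69 = 21.39, so [stock] = 0.06125 x 21.39 = 1.31 M.

1.31 M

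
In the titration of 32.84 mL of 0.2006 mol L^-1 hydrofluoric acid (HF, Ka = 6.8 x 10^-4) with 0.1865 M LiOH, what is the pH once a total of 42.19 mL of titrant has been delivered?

12.23

n(acid) = 0.2006 x 0.03284 = 0.006588 mol; n(LiOH) added = 0.1865 x 0.04219 = 0.007868 mol.
Base is in excess by 0.007868 - 0.006588 = 0.001281 mol in a total volume of 0.07503 L.
[OH^-] = 0.001281/0.07503 = 0.01707 M, so pOH = 1.77 and pH = 14.00 - 1.77 = 12.23.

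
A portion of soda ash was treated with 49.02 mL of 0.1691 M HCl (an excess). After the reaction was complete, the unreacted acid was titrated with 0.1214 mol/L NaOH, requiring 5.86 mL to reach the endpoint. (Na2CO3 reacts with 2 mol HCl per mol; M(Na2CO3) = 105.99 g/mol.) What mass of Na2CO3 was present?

Total n(HCl) added = 0.1691 x 0.04902 = 0.008289 mol.
n(NaOH) used = 0.1214 x 0.005860 = 0.0007114 mol, which equals the excess n(HCl).
So n(HCl) consumed by the sample = 0.008289 - 0.0007114 = 0.007578 mol.
n(Na2CO3) = 0.007578 / 2 = 0.003789 mol.
mass = 0.003789 mol x 105.99 g/mol = 0.402 g.

0.402 g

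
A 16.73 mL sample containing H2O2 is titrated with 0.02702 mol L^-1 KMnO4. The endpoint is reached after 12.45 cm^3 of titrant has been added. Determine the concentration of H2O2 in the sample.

n(KMnO4) = 0.02702 x 0.01245 = 0.0003364 mol.
From the balanced equation, 2 mol KMnO4 reacts with 5 mol H2O2, so n(H2O2) = 0.0003364 x 5/2 = 0.0008410 mol.
[H2O2] = 0.0008410 / 0.01673 L = 0.0503 M.

0.0503 M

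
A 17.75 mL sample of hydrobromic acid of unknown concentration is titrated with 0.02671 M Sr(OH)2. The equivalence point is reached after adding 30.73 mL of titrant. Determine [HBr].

0.0925 M

n(Sr(OH)2) delivered = 0.02671 x 0.03073 = 0.0008208 mol.
The reaction is 2 HBr + 1 Sr(OH)2, so n(HBr) = 0.0008208 x 2/1 = 0.001642 mol.
[HBr] = 0.001642 mol / 0.01775 L = 0.0925 M.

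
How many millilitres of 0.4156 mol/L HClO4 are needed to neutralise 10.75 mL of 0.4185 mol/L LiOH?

n(LiOH) = 0.4185 mol/L x 0.01075 L = 0.004499 mol.
At equivalence n(HClO4) = n(LiOH) = 0.004499 mol.
V(HClO4) = 0.004499 / 0.4156 = 0.01083 L = 10.8 mL.

10.8 mL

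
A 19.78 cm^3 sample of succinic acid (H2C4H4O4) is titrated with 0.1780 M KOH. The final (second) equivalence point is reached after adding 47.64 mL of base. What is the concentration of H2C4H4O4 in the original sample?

0.214 M

n(KOH) = 0.1780 x 0.04764 = 0.008480 mol.
At the final (second) equivalence point, 2 mol OH^- react per mol H2C4H4O4, so n(H2C4H4O4) = 0.008480 / 2 = 0.004240 mol.
[H2C4H4O4] = 0.004240 / 0.01978 L = 0.214 M.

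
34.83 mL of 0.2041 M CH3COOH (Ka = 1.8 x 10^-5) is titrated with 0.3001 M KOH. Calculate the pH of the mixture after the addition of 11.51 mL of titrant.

Initial n(CH3COOH) = 0.2041 x 0.03483 = 0.007109 mol.
n(KOH) added = 0.3001 x 0.01151 = 0.003454 mol, converting that many moles of CH3COOH to CH3COO-.
Remaining n(CH3COOH) = 0.003655 mol; n(CH3COO-) = 0.003454 mol.
By Henderson-Hasselbalch, pH = pKa + log([A^-]/[HA]) = 4.74 + log(0.003454/0.003655) = 4.74 + (-0.02) = 4.72.

4.72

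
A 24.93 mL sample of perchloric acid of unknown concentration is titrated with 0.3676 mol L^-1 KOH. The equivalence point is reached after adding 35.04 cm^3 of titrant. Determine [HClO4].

0.517 M

n(KOH) delivered = 0.3676 x 0.03504 = 0.01288 mol.
For a 1:1 reaction, n(HClO4) = 0.01288 mol.
[HClO4] = 0.01288 mol / 0.02493 L = 0.517 M.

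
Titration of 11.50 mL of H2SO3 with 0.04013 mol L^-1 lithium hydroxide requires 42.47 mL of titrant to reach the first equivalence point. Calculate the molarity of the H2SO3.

n(LiOH) = 0.04013 x 0.04247 = 0.001704 mol.
At the first equivalence point, 1 mol OH^- react per mol H2SO3, so n(H2SO3) = 0.001704 / 1 = 0.001704 mol.
[H2SO3] = 0.001704 / 0.01150 L = 0.148 M.

0.148 M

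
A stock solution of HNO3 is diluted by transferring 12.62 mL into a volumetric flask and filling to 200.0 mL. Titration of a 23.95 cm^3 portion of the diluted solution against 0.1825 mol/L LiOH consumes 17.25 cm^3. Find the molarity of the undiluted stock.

2.08 M

n(LiOH) = 0.1825 x 0.01725 = 0.003148 mol.
n(HNO3) in the aliquot = 0.003148 mol.
[diluted HNO3] = 0.003148 / 0.02395 = 0.1314 M.
Dilution factor = 200.0/12.62 = 15.85, so [stock] = 0.1314 x 15.85 = 2.08 M.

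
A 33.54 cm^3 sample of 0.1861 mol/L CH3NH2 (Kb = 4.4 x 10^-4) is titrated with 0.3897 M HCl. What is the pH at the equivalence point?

n(CH3NH2) = 0.1861 x 0.03354 = 0.006242 mol; V(HCl) at equivalence = 0.006242/0.3897 = 0.01602 L.
At equivalence the base is fully converted to CH3NH3+; total volume = 0.04956 L, so [CH3NH3+] = 0.006242/0.04956 = 0.1260 M.
Ka(CH3NH3+) = Kw/Kb = 1.0e-14 / 4.4 x 10^-4 = 2.27e-11.
[H^+] = sqrt(Ka x [CH3NH3+]) = sqrt(2.27e-11 x 0.1260) = 1.69e-6 M.
pH = -log(1.69e-6) = 5.77.

5.77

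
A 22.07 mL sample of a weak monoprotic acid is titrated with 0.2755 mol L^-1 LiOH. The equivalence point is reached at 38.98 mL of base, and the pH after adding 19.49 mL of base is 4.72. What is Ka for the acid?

1.9 x 10^-5

19.49 mL is half of the equivalence volume, so this is the half-equivalence point where [HA] = [A^-].
At half-equivalence pH = pKa, so pKa = 4.72.
Ka = 10^(-4.72) = 1.9 x 10^-5.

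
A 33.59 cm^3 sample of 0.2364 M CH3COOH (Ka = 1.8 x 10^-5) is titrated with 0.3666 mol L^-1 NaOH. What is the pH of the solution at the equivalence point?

8.95

n(CH3COOH) = 0.2364 x 0.03359 = 0.007941 mol; V(NaOH) at equivalence = 0.007941/0.3666 = 0.02166 L.
At equivalence all the acid is converted to CH3COO-; total volume = 0.03359 + 0.02166 = 0.05525 L, so [CH3COO-] = 0.007941/0.05525 = 0.1437 M.
Kb = Kw/Ka = 1.0e-14 / 1.8 x 10^-5 = 5.56e-10.
[OH^-] = sqrt(Kb x [CH3COO-]) = sqrt(5.56e-10 x 0.1437) = 8.94e-6 M.
pOH = 5.05, so pH = 14.00 - 5.05 = 8.95.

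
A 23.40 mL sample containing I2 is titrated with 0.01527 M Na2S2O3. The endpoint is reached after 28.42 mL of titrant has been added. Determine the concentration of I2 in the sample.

0.00927 M

n(Na2S2O3) = 0.01527 x 0.02842 = 0.0004340 mol.
From the balanced equation, 2 mol Na2S2O3 reacts with 1 mol I2, so n(I2) = 0.0004340 x 1/2 = 0.0002170 mol.
[I2] = 0.0002170 / 0.02340 L = 0.00927 M.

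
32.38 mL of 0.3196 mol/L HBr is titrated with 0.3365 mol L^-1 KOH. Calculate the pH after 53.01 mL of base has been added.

n(acid) = 0.3196 x 0.03238 = 0.01035 mol; n(KOH) added = 0.3365 x 0.05301 = 0.01784 mol.
Base is in excess by 0.01784 - 0.01035 = 0.007489 mol in a total volume of 0.08539 L.
[OH^-] = 0.007489/0.08539 = 0.08771 M, so pOH = 1.06 and pH = 14.00 - 1.06 = 12.94.

12.94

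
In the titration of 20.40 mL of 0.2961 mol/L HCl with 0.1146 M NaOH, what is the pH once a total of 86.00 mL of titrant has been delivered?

12.55

n(acid) = 0.2961 x 0.02040 = 0.006040 mol; n(NaOH) added = 0.1146 x 0.08600 = 0.009856 mol.
Base is in excess by 0.009856 - 0.006040 = 0.003815 mol in a total volume of 0.1064 L.
[OH^-] = 0.003815/0.1064 = 0.03586 M, so pOH = 1.45 and pH = 14.00 - 1.45 = 12.55.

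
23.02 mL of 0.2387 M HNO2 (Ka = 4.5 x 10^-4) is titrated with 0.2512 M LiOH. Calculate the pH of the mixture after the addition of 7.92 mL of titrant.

3.10

Initial n(HNO2) = 0.2387 x 0.02302 = 0.005495 mol.
n(LiOH) added = 0.2512 x 0.007920 = 0.001990 mol, converting that many moles of HNO2 to NO2-.
Remaining n(HNO2) = 0.003505 mol; n(NO2-) = 0.001990 mol.
By Henderson-Hasselbalch, pH = pKa + log([A^-]/[HA]) = 3.35 + log(0.001990/0.003505) = 3.35 + (-0.25) = 3.10.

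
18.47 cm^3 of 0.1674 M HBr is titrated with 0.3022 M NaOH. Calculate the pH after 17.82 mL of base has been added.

n(acid) = 0.1674 x 0.01847 = 0.003092 mol; n(NaOH) added = 0.3022 x 0.01782 = 0.005385 mol.
Base is in excess by 0.005385 - 0.003092 = 0.002293 mol in a total volume of 0.03629 L.
[OH^-] = 0.002293/0.03629 = 0.06319 M, so pOH = 1.20 and pH = 14.00 - 1.20 = 12.80.

12.80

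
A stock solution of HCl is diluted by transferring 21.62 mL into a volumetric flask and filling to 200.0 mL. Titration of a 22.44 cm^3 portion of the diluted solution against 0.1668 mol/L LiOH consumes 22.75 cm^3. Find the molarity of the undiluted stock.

1.56 M

n(LiOH) = 0.1668 x 0.02275 = 0.003795 mol.
n(HCl) in the aliquot = 0.003795 mol.
[diluted HCl] = 0.003795 / 0.02244 = 0.1691 M.
Dilution factor = 200.0/21.62 = 9.251, so [stock] = 0.1691 x 9.251 = 1.56 M.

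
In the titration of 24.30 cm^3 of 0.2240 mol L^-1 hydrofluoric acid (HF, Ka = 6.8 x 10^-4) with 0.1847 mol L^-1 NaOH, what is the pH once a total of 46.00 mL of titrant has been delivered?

12.64

n(acid) = 0.2240 x 0.02430 = 0.005443 mol; n(NaOH) added = 0.1847 x 0.04600 = 0.008496 mol.
Base is in excess by 0.008496 - 0.005443 = 0.003053 mol in a total volume of 0.07030 L.
[OH^-] = 0.003053/0.07030 = 0.04343 M, so pOH = 1.36 and pH = 14.00 - 1.36 = 12.64.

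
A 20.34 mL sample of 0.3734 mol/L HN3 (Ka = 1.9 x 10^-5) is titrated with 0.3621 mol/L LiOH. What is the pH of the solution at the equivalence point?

8.99

n(HN3) = 0.3734 x 0.02034 = 0.007595 mol; V(LiOH) at equivalence = 0.007595/0.3621 = 0.02097 L.
At equivalence all the acid is converted to N3-; total volume = 0.02034 + 0.02097 = 0.04131 L, so [N3-] = 0.007595/0.04131 = 0.1838 M.
Kb = Kw/Ka = 1.0e-14 / 1.9 x 10^-5 = 5.26e-10.
[OH^-] = sqrt(Kb x [N3-]) = sqrt(5.26e-10 x 0.1838) = 9.84e-6 M.
pOH = 5.01, so pH = 14.00 - 5.01 = 8.99.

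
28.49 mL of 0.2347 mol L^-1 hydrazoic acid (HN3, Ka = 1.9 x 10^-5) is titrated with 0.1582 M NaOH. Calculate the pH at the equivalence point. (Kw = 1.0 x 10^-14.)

n(HN3) = 0.2347 x 0.02849 = 0.006687 mol; V(NaOH) at equivalence = 0.006687/0.1582 = 0.04227 L.
At equivalence all the acid is converted to N3-; total volume = 0.02849 + 0.04227 = 0.07076 L, so [N3-] = 0.006687/0.07076 = 0.09450 M.
Kb = Kw/Ka = 1.0e-14 / 1.9 x 10^-5 = 5.26e-10.
[OH^-] = sqrt(Kb x [N3-]) = sqrt(5.26e-10 x 0.09450) = 7.05e-6 M.
pOH = 5.15, so pH = 14.00 - 5.15 = 8.85.

8.85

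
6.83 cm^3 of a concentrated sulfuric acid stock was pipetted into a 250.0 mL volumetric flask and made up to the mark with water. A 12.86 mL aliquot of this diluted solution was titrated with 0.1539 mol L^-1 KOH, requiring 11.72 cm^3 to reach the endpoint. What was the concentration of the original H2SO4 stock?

n(KOH) = 0.1539 x 0.01172 = 0.001804 mol.
n(H2SO4) in the aliquot = 0.001804 x 1/2 = 0.0009019 mol.
[diluted H2SO4] = 0.0009019 / 0.01286 = 0.07013 M.
Dilution factor = 250.0/6.830 = 36.60, so [stock] = 0.07013 x 36.60 = 2.57 M.

2.57 M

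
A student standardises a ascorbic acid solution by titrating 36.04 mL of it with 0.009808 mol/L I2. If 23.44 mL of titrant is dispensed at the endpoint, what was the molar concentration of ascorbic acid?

n(I2) = 0.009808 x 0.02344 = 0.0002299 mol.
From the balanced equation, 1 mol I2 reacts with 1 mol ascorbic acid, so n(ascorbic acid) = 0.0002299 x 1/1 = 0.0002299 mol.
[ascorbic acid] = 0.0002299 / 0.03604 L = 0.00638 M.

0.00638 M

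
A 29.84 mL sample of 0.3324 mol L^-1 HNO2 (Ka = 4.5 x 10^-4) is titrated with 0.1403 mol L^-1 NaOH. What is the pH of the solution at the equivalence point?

n(HNO2) = 0.3324 x 0.02984 = 0.009919 mol; V(NaOH) at equivalence = 0.009919/0.1403 = 0.07070 L.
At equivalence all the acid is converted to NO2-; total volume = 0.02984 + 0.07070 = 0.1005 L, so [NO2-] = 0.009919/0.1005 = 0.09866 M.
Kb = Kw/Ka = 1.0e-14 / 4.5 x 10^-4 = 2.22e-11.
[OH^-] = sqrt(Kb x [NO2-]) = sqrt(2.22e-11 x 0.09866) = 1.48e-6 M.
pOH = 5.83, so pH = 14.00 - 5.83 = 8.17.

8.17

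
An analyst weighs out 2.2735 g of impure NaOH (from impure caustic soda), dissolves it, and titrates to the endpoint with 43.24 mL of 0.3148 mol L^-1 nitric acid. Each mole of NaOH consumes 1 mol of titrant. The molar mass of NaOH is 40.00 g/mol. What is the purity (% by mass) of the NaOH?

n(HNO3) = 0.3148 x 0.04324 = 0.01361 mol.
n(NaOH) = 0.01361 / 1 = 0.01361 mol.
mass of NaOH = 0.01361 x 40.00 = 0.5445 g.
% purity = 0.5445 / 2.2735 x 100 = 23.9%.

23.9%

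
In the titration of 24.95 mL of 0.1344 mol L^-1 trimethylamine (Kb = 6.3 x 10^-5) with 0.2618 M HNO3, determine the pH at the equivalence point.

5.43

n((CH3)3N) = 0.1344 x 0.02495 = 0.003353 mol; V(HNO3) at equivalence = 0.003353/0.2618 = 0.01281 L.
At equivalence the base is fully converted to (CH3)3NH+; total volume = 0.03776 L, so [(CH3)3NH+] = 0.003353/0.03776 = 0.08881 M.
Ka((CH3)3NH+) = Kw/Kb = 1.0e-14 / 6.3 x 10^-5 = 1.59e-10.
[H^+] = sqrt(Ka x [(CH3)3NH+]) = sqrt(1.59e-10 x 0.08881) = 3.75e-6 M.
pH = -log(3.75e-6) = 5.43.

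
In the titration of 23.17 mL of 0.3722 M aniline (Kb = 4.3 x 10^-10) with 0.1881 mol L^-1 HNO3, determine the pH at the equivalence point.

n(C6H5NH2) = 0.3722 x 0.02317 = 0.008624 mol; V(HNO3) at equivalence = 0.008624/0.1881 = 0.04585 L.
At equivalence the base is fully converted to C6H5NH3+; total volume = 0.06902 L, so [C6H5NH3+] = 0.008624/0.06902 = 0.1250 M.
Ka(C6H5NH3+) = Kw/Kb = 1.0e-14 / 4.3 x 10^-10 = 2.33e-5.
[H^+] = sqrt(Ka x [C6H5NH3+]) = sqrt(2.33e-5 x 0.1250) = 0.00170 M.
pH = -log(0.00170) = 2.77.

2.77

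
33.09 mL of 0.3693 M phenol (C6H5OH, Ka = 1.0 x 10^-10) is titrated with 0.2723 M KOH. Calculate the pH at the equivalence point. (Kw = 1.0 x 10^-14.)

11.60

n(C6H5OH) = 0.3693 x 0.03309 = 0.01222 mol; V(KOH) at equivalence = 0.01222/0.2723 = 0.04488 L.
At equivalence all the acid is converted to C6H5O-; total volume = 0.03309 + 0.04488 = 0.07797 L, so [C6H5O-] = 0.01222/0.07797 = 0.1567 M.
Kb = Kw/Ka = 1.0e-14 / 1.0 x 10^-10 = 0.000100.
[OH^-] = sqrt(Kb x [C6H5O-]) = sqrt(0.000100 x 0.1567) = 0.00396 M.
pOH = 2.40, so pH = 14.00 - 2.40 = 11.60.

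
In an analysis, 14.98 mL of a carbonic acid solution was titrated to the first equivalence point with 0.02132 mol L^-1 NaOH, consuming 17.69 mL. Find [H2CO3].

n(NaOH) = 0.02132 x 0.01769 = 0.0003772 mol.
At the first equivalence point, 1 mol OH^- react per mol H2CO3, so n(H2CO3) = 0.0003772 / 1 = 0.0003772 mol.
[H2CO3] = 0.0003772 / 0.01498 L = 0.0252 M.

0.0252 M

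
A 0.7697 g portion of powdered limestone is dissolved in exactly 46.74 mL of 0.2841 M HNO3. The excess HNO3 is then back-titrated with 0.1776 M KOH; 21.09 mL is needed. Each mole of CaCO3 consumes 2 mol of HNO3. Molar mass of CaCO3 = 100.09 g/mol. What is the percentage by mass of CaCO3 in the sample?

62.0%

Total n(HNO3) added = 0.2841 x 0.04674 = 0.01328 mol.
n(KOH) used = 0.1776 x 0.02109 = 0.003746 mol, which equals the excess n(HNO3).
So n(HNO3) consumed by the sample = 0.01328 - 0.003746 = 0.009533 mol.
n(CaCO3) = 0.009533 / 2 = 0.004767 mol.
mass CaCO3 = 0.004767 x 100.09 = 0.4771 g, so %CaCO3 = 0.4771/0.7697 x 100 = 62.0%.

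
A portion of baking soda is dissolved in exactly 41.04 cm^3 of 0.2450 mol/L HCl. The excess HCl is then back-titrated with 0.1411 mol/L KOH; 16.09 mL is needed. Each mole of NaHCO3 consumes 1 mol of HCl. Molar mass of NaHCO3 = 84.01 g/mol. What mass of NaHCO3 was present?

0.654 g

Total n(HCl) added = 0.2450 x 0.04104 = 0.01005 mol.
n(KOH) used = 0.1411 x 0.01609 = 0.002270 mol, which equals the excess n(HCl).
So n(HCl) consumed by the sample = 0.01005 - 0.002270 = 0.007785 mol.
n(NaHCO3) = 0.007785 / 1 = 0.007785 mol.
mass = 0.007785 mol x 84.01 g/mol = 0.654 g.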